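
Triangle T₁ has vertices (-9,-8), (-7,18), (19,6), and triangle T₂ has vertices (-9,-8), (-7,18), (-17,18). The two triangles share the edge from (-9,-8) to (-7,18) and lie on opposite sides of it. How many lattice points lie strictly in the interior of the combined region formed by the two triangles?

The union is the simple quadrilateral with vertices (-9,-8), (19,6), (-7,18), (-17,18) in order.
Using the shoelace formula, 2A = |[(-9)·6 − 19·(-8)] + [19·18 − (-7)·6] + [(-7)·18 − (-17)·18] + [(-17)·(-8) − (-9)·18]| = 960, so the area is 480.
Summing gcd(|Δx|,|Δy|) over the edges gives the boundary count: gcd(28,14) + gcd(26,12) + gcd(10,0) + gcd(8,26) = 14+2+10+2 = 28.
By Pick's theorem I = A − B/2 + 1 = 480 − 28/2 + 1 = 467.

467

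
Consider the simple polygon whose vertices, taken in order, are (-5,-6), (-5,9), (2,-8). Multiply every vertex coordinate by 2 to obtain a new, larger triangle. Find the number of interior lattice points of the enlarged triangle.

194

Using the shoelace formula, 2A = |((-5)·9 − (-5)·(-6)) + ((-5)·(-8) − 2·9) + (2·(-6) − (-5)·(-8))| = 105, so the area is 52.5.
Along each edge there are gcd(|Δx|,|Δy|)+1 lattice points, so counting each shared vertex once the boundary has gcd(0,15) + gcd(7,17) + gcd(7,2) = 15+1+1 = 17.
Scaling by 2 multiplies the area by 2² = 4 (so the new area is 210) and multiplies the boundary lattice-point count by 2, giving 34.
By Pick's theorem, the interior count of the dilated polygon is 210 − 34/2 + 1 = 194.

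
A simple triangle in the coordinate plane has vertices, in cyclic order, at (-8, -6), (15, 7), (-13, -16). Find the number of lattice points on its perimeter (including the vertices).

Along each edge there are gcd(|Δx|,|Δy|)+1 lattice points, so counting each shared vertex once the boundary has gcd(23,13) + gcd(28,23) + gcd(5,10) = 1+1+5 = 7.

7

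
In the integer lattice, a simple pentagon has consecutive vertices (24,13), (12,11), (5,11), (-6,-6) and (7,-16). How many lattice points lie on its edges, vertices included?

Summing gcd(|Δx|,|Δy|) over the edges gives the boundary count: gcd(12,2) + gcd(7,0) + gcd(11,17) + gcd(13,10) + gcd(17,29) = 2+7+1+1+1 = 12.

12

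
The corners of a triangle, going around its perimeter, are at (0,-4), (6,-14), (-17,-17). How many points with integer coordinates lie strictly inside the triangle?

By the shoelace formula, twice the signed area is |[0·(-14) − 6·(-4)] + [6·(-17) − (-17)·(-14)] + [(-17)·(-4) − 0·(-17)]| = 248, so the area is 124.
Summing gcd(|Δx|,|Δy|) over the edges gives the boundary count: gcd(6,10) + gcd(23,3) + gcd(17,13) = 2+1+1 = 4.
By Pick's theorem A = I + B/2 − 1, so I = 124 − 4/2 + 1 = 123.

123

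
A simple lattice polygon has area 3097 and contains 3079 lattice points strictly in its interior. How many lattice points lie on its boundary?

Pick's theorem gives A = I + B/2 − 1, so B = 2(A − I + 1) = 2(3097 − 3079 + 1) = 38.

38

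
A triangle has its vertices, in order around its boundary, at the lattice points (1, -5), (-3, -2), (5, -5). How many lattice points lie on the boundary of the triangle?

Along each edge there are gcd(|Δx|,|Δy|)+1 lattice points, so counting each shared vertex once the boundary has gcd(4,3) + gcd(8,3) + gcd(4,0) = 1+1+4 = 6.

6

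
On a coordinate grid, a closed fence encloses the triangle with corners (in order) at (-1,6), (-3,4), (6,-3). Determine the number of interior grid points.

By the shoelace formula, twice the signed area is |[(-1)·4 − (-3)·6] + [(-3)·(-3) − 6·4] + [6·6 − (-1)·(-3)]| = 32, so the area is 16.
Summing gcd(|Δx|,|Δy|) over the edges gives the boundary count: gcd(2,2) + gcd(9,7) + gcd(7,9) = 2+1+1 = 4.
Pick's theorem gives I = A − B/2 + 1 = 16 − 4/2 + 1 = 15.

15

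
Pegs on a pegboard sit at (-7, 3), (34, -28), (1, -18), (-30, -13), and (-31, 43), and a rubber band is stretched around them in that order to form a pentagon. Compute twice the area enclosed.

Using the shoelace formula, 2A = |((-7)·(-28) − 34·3) + (34·(-18) − 1·(-28)) + (1·(-13) − (-30)·(-18)) + ((-30)·43 − (-31)·(-13)) + ((-31)·3 − (-7)·43)| = 2528, so the area is 1264.

2528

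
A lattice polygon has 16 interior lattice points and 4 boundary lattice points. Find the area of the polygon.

Pick's theorem states A = I + B/2 − 1, so A = 16 + 4/2 − 1 = 17.

17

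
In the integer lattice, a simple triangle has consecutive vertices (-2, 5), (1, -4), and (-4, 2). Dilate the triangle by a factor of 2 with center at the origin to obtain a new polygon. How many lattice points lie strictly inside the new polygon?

50

By the shoelace formula, twice the signed area is |[(-2)·(-4) − 1·5] + [1·2 − (-4)·(-4)] + [(-4)·5 − (-2)·2]| = 27, so the area is 27/2.
Summing gcd(|Δx|,|Δy|) over the edges gives the boundary count: gcd(3,9) + gcd(5,6) + gcd(2,3) = 3+1+1 = 5.
Scaling by 2 multiplies the area by 2² = 4 (so the new area is 54) and multiplies the boundary lattice-point count by 2, giving 10.
By Pick's theorem, the interior count of the dilated polygon is 54 − 10/2 + 1 = 50.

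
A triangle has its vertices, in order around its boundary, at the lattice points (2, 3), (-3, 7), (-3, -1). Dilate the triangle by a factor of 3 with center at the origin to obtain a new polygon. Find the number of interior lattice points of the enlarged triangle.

By the shoelace formula, twice the signed area is |[2·7 − (-3)·3] + [(-3)·(-1) − (-3)·7] + [(-3)·3 − 2·(-1)]| = 40, so the area is 20.
Summing gcd(|Δx|,|Δy|) over the edges gives the boundary count: gcd(5,4) + gcd(0,8) + gcd(5,4) = 1+8+1 = 10.
Scaling by 3 multiplies the area by 3² = 9 (so the new area is 180) and multiplies the boundary lattice-point count by 3, giving 30.
By Pick's theorem, the interior count of the dilated polygon is 180 − 30/2 + 1 = 166.

166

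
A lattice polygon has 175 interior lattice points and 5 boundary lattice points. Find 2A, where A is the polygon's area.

353

Pick's theorem states A = I + B/2 − 1, so A = 175 + 5/2 − 1 = 353/2.
Hence 2A = 353.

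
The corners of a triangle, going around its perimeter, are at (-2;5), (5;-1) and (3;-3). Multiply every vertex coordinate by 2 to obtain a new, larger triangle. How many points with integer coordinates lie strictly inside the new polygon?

Using the shoelace formula, 2A = |[(-2)·(-1) − 5·5] + [5·(-3) − 3·(-1)] + [3·5 − (-2)·(-3)]| = 26, so the area is 13.
Summing gcd(|Δx|,|Δy|) over the edges gives the boundary count: gcd(7,6) + gcd(2,2) + gcd(5,8) = 1+2+1 = 4.
Scaling by 2 multiplies the area by 2² = 4 (so the new area is 52) and multiplies the boundary lattice-point count by 2, giving 8.
By Pick's theorem, the interior count of the dilated polygon is 52 − 8/2 + 1 = 49.

49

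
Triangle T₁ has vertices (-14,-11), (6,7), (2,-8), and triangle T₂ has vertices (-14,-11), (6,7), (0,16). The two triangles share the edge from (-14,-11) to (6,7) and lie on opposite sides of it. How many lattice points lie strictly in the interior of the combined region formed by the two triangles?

256

The union is the simple quadrilateral with vertices (-14,-11), (2,-8), (6,7), (0,16) in order.
By the shoelace formula, twice the signed area is |[(-14)·(-8) − 2·(-11)] + [2·7 − 6·(-8)] + [6·16 − 0·7] + [0·(-11) − (-14)·16]| = 516, so the area is 258.
Along each edge there are gcd(|Δx|,|Δy|)+1 lattice points, so counting each shared vertex once the boundary has gcd(16,3) + gcd(4,15) + gcd(6,9) + gcd(14,27) = 1+1+3+1 = 6.
By Pick's theorem I = A − B/2 + 1 = 258 − 6/2 + 1 = 256.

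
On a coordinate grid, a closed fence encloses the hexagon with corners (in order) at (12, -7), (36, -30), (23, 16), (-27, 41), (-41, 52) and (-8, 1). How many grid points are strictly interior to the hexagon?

1598

The shoelace formula gives twice the area as |[12·(-30) − 36·(-7)] + [36·16 − 23·(-30)] + [23·41 − (-27)·16] + [(-27)·52 − (-41)·41] + [(-41)·1 − (-8)·52] + [(-8)·(-7) − 12·1]| = 3229, so the area is 3229/2.
Summing gcd(|Δx|,|Δy|) over the edges gives the boundary count: gcd(24,23) + gcd(13,46) + gcd(50,25) + gcd(14,11) + gcd(33,51) + gcd(20,8) = 1+1+25+1+3+4 = 35.
Pick's theorem gives I = A − B/2 + 1 = 3229/2 − 35/2 + 1 = 1598.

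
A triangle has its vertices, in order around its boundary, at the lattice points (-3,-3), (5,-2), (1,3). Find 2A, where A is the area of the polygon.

44

The shoelace formula gives twice the area as |((-3)·(-2) − 5·(-3)) + (5·3 − 1·(-2)) + (1·(-3) − (-3)·3)| = 44, so the area is 22.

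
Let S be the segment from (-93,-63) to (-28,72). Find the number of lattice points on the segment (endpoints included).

6

The number of lattice points on a segment between lattice points is gcd(|Δx|,|Δy|) + 1 = gcd(65,135) + 1 = 5 + 1 = 6.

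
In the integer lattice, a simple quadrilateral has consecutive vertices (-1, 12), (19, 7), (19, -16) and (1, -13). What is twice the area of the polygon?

By the shoelace formula, twice the signed area is |[(-1)·7 − 19·12] + [19·(-16) − 19·7] + [19·(-13) − 1·(-16)] + [1·12 − (-1)·(-13)]| = 904, so the area is 452.

904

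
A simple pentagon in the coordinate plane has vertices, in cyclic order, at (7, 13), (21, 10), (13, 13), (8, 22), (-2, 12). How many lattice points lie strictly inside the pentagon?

The shoelace formula gives twice the area as |(7·10 − 21·13) + (21·13 − 13·10) + (13·22 − 8·13) + (8·12 − (-2)·22) + ((-2)·13 − 7·12)| = 152, so the area is 76.
The number of boundary lattice points is Σ gcd(|Δx|,|Δy|) = gcd(14,3) + gcd(8,3) + gcd(5,9) + gcd(10,10) + gcd(9,1) = 1+1+1+10+1 = 14.
By Pick's theorem A = I + B/2 − 1, so I = 76 − 14/2 + 1 = 70.

70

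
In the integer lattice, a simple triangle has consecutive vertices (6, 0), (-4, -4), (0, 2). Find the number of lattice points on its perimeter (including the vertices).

Along each edge there are gcd(|Δx|,|Δy|)+1 lattice points, so counting each shared vertex once the boundary has gcd(10,4) + gcd(4,6) + gcd(6,2) = 2+2+2 = 6.

6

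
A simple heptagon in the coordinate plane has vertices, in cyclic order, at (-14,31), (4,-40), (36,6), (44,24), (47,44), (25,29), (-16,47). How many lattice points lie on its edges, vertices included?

10

Along each edge there are gcd(|Δx|,|Δy|)+1 lattice points, so counting each shared vertex once the boundary has gcd(18,71) + gcd(32,46) + gcd(8,18) + gcd(3,20) + gcd(22,15) + gcd(41,18) + gcd(2,16) = 1+2+2+1+1+1+2 = 10.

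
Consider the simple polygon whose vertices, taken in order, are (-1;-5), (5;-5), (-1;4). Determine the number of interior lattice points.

The shoelace formula gives twice the area as |[(-1)·(-5) − 5·(-5)] + [5·4 − (-1)·(-5)] + [(-1)·(-5) − (-1)·4]| = 54, so the area is 27.
Summing gcd(|Δx|,|Δy|) over the edges gives the boundary count: gcd(6,0) + gcd(6,9) + gcd(0,9) = 6+3+9 = 18.
Pick's theorem gives I = A − B/2 + 1 = 27 − 18/2 + 1 = 19.

19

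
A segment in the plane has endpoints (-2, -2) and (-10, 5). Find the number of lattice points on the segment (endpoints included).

2

The number of lattice points on a segment between lattice points is gcd(|Δx|,|Δy|) + 1 = gcd(8,7) + 1 = 1 + 1 = 2.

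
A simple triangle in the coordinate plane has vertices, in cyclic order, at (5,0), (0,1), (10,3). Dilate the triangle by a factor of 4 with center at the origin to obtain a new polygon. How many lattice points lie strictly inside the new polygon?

The shoelace formula gives twice the area as |[5·1 − 0·0] + [0·3 − 10·1] + [10·0 − 5·3]| = 20, so the area is 10.
Summing gcd(|Δx|,|Δy|) over the edges gives the boundary count: gcd(5,1) + gcd(10,2) + gcd(5,3) = 1+2+1 = 4.
Scaling by 4 multiplies the area by 4² = 16 (so the new area is 160) and multiplies the boundary lattice-point count by 4, giving 16.
By Pick's theorem, the interior count of the dilated polygon is 160 − 16/2 + 1 = 153.

153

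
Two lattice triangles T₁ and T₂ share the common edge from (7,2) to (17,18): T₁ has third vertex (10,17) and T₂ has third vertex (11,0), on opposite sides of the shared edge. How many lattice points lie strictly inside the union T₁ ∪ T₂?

The union is the simple quadrilateral with vertices (7,2), (10,17), (17,18), (11,0) in order.
Using the shoelace formula, 2A = |[7·17 − 10·2] + [10·18 − 17·17] + [17·0 − 11·18] + [11·2 − 7·0]| = 186, so the area is 93.
Along each edge there are gcd(|Δx|,|Δy|)+1 lattice points, so counting each shared vertex once the boundary has gcd(3,15) + gcd(7,1) + gcd(6,18) + gcd(4,2) = 3+1+6+2 = 12.
By Pick's theorem I = A − B/2 + 1 = 93 − 12/2 + 1 = 88.

88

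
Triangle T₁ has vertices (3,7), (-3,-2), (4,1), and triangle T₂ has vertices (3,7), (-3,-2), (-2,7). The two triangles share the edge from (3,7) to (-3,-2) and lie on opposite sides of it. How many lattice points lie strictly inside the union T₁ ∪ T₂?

The union is the simple quadrilateral with vertices (3,7), (4,1), (-3,-2), (-2,7) in order.
Using the shoelace formula, 2A = |[3·1 − 4·7] + [4·(-2) − (-3)·1] + [(-3)·7 − (-2)·(-2)] + [(-2)·7 − 3·7]| = 90, so the area is 45.
The number of boundary lattice points is Σ gcd(|Δx|,|Δy|) = gcd(1,6) + gcd(7,3) + gcd(1,9) + gcd(5,0) = 1+1+1+5 = 8.
By Pick's theorem I = A − B/2 + 1 = 45 − 8/2 + 1 = 42.

42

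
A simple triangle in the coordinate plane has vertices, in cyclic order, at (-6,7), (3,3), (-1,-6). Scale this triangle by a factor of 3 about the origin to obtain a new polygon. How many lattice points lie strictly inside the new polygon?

By the shoelace formula, twice the signed area is |((-6)·3 − 3·7) + (3·(-6) − (-1)·3) + ((-1)·7 − (-6)·(-6))| = 97, so the area is 48.5.
Summing gcd(|Δx|,|Δy|) over the edges gives the boundary count: gcd(9,4) + gcd(4,9) + gcd(5,13) = 1+1+1 = 3.
Scaling by 3 multiplies the area by 3² = 9 (so the new area is 873/2) and multiplies the boundary lattice-point count by 3, giving 9.
By Pick's theorem, the interior count of the dilated polygon is 873/2 − 9/2 + 1 = 433.

433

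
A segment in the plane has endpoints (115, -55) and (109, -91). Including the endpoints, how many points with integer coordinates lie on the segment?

The number of lattice points on a segment between lattice points is gcd(|Δx|,|Δy|) + 1 = gcd(6,36) + 1 = 6 + 1 = 7.

7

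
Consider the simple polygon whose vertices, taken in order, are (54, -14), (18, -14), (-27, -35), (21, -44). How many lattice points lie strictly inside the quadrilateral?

By the shoelace formula, twice the signed area is |(54·(-14) − 18·(-14)) + (18·(-35) − (-27)·(-14)) + ((-27)·(-44) − 21·(-35)) + (21·(-14) − 54·(-44))| = 2493, so the area is 1246.5.
Summing gcd(|Δx|,|Δy|) over the edges gives the boundary count: gcd(36,0) + gcd(45,21) + gcd(48,9) + gcd(33,30) = 36+3+3+3 = 45.
By Pick's theorem A = I + B/2 − 1, so I = 1246.5 − 45/2 + 1 = 1225.

1225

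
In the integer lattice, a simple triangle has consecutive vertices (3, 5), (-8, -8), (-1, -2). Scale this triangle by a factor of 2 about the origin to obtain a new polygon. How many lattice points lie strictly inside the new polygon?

Using the shoelace formula, 2A = |[3·(-8) − (-8)·5] + [(-8)·(-2) − (-1)·(-8)] + [(-1)·5 − 3·(-2)]| = 25, so the area is 12.5.
Along each edge there are gcd(|Δx|,|Δy|)+1 lattice points, so counting each shared vertex once the boundary has gcd(11,13) + gcd(7,6) + gcd(4,7) = 1+1+1 = 3.
Scaling by 2 multiplies the area by 2² = 4 (so the new area is 50) and multiplies the boundary lattice-point count by 2, giving 6.
By Pick's theorem, the interior count of the dilated polygon is 50 − 6/2 + 1 = 48.

48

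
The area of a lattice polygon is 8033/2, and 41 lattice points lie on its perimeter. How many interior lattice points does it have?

3997

Pick's theorem A = I + B/2 − 1 rearranges to I = A − B/2 + 1 = 8033/2 − 41/2 + 1 = 3997.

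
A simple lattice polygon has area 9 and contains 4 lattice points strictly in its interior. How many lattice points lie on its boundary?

Pick's theorem gives A = I + B/2 − 1, so B = 2(A − I + 1) = 2(9 − 4 + 1) = 12.

12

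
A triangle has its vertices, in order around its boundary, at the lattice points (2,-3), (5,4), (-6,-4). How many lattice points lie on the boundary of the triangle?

Summing gcd(|Δx|,|Δy|) over the edges gives the boundary count: gcd(3,7) + gcd(11,8) + gcd(8,1) = 1+1+1 = 3.

3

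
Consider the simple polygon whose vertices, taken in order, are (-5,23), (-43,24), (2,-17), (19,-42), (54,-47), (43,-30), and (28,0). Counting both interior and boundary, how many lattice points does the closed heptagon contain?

The shoelace formula gives twice the area as |[(-5)·24 − (-43)·23] + [(-43)·(-17) − 2·24] + [2·(-42) − 19·(-17)] + [19·(-47) − 54·(-42)] + [54·(-30) − 43·(-47)] + [43·0 − 28·(-30)] + [28·23 − (-5)·0]| = 5051, so the area is 5051/2.
The number of boundary lattice points is Σ gcd(|Δx|,|Δy|) = gcd(38,1) + gcd(45,41) + gcd(17,25) + gcd(35,5) + gcd(11,17) + gcd(15,30) + gcd(33,23) = 1+1+1+5+1+15+1 = 25.
Pick's theorem gives I = A − B/2 + 1 = 5051/2 − 25/2 + 1 = 2514, so the closed region contains I + B = 2514 + 25 = 2539 lattice points.

2539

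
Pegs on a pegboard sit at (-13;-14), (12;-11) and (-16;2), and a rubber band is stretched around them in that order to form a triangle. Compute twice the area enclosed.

409

Using the shoelace formula, 2A = |((-13)·(-11) − 12·(-14)) + (12·2 − (-16)·(-11)) + ((-16)·(-14) − (-13)·2)| = 409, so the area is 409/2.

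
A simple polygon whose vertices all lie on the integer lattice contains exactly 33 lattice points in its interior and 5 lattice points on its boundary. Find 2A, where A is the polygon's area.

By Pick's theorem, A = I + B/2 − 1 = 33 + 5/2 − 1 = 69/2.
Hence 2A = 69.

69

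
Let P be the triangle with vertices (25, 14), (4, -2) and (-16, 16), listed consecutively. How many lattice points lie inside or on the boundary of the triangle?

The shoelace formula gives twice the area as |(25·(-2) − 4·14) + (4·16 − (-16)·(-2)) + ((-16)·14 − 25·16)| = 698, so the area is 349.
Along each edge there are gcd(|Δx|,|Δy|)+1 lattice points, so counting each shared vertex once the boundary has gcd(21,16) + gcd(20,18) + gcd(41,2) = 1+2+1 = 4.
Pick's theorem gives I = A − B/2 + 1 = 349 − 4/2 + 1 = 348, so the closed region contains I + B = 348 + 4 = 352 lattice points.

352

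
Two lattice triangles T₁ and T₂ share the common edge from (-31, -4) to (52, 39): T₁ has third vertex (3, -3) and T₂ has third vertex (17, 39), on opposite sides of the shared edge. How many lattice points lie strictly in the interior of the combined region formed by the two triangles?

The union is the simple quadrilateral with vertices (-31, -4), (3, -3), (52, 39), (17, 39) in order.
The shoelace formula gives twice the area as |[(-31)·(-3) − 3·(-4)] + [3·39 − 52·(-3)] + [52·39 − 17·39] + [17·(-4) − (-31)·39]| = 2884, so the area is 1442.
The number of boundary lattice points is Σ gcd(|Δx|,|Δy|) = gcd(34,1) + gcd(49,42) + gcd(35,0) + gcd(48,43) = 1+7+35+1 = 44.
By Pick's theorem I = A − B/2 + 1 = 1442 − 44/2 + 1 = 1421.

1421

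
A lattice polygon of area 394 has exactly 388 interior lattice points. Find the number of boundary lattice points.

Pick's theorem gives A = I + B/2 − 1, so B = 2(A − I + 1) = 2(394 − 388 + 1) = 14.

14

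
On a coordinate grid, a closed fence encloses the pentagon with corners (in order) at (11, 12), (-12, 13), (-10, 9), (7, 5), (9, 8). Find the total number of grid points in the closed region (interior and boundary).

By the shoelace formula, twice the signed area is |[11·13 − (-12)·12] + [(-12)·9 − (-10)·13] + [(-10)·5 − 7·9] + [7·8 − 9·5] + [9·12 − 11·8]| = 227, so the area is 227/2.
Summing gcd(|Δx|,|Δy|) over the edges gives the boundary count: gcd(23,1) + gcd(2,4) + gcd(17,4) + gcd(2,3) + gcd(2,4) = 1+2+1+1+2 = 7.
Pick's theorem gives I = A − B/2 + 1 = 227/2 − 7/2 + 1 = 111, so the closed region contains I + B = 111 + 7 = 118 lattice points.

118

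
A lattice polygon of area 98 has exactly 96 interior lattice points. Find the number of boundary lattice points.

Pick's theorem gives A = I + B/2 − 1, so B = 2(A − I + 1) = 2(98 − 96 + 1) = 6.

6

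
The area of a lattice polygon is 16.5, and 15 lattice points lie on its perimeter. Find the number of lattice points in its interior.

Pick's theorem A = I + B/2 − 1 rearranges to I = A − B/2 + 1 = 16.5 − 15/2 + 1 = 10.

10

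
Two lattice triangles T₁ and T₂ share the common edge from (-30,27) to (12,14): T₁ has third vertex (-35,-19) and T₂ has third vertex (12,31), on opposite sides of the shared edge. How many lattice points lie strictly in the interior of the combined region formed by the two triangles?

The union is the simple quadrilateral with vertices (-30,27), (-35,-19), (12,14), (12,31) in order.
Using the shoelace formula, 2A = |((-30)·(-19) − (-35)·27) + ((-35)·14 − 12·(-19)) + (12·31 − 12·14) + (12·27 − (-30)·31)| = 2711, so the area is 1355.5.
Summing gcd(|Δx|,|Δy|) over the edges gives the boundary count: gcd(5,46) + gcd(47,33) + gcd(0,17) + gcd(42,4) = 1+1+17+2 = 21.
By Pick's theorem I = A − B/2 + 1 = 1355.5 − 21/2 + 1 = 1346.

1346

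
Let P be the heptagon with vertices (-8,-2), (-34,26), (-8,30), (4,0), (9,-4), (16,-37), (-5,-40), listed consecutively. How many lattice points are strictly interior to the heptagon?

The shoelace formula gives twice the area as |[(-8)·26 − (-34)·(-2)] + [(-34)·30 − (-8)·26] + [(-8)·0 − 4·30] + [4·(-4) − 9·0] + [9·(-37) − 16·(-4)] + [16·(-40) − (-5)·(-37)] + [(-5)·(-2) − (-8)·(-40)]| = 2628, so the area is 1314.
Summing gcd(|Δx|,|Δy|) over the edges gives the boundary count: gcd(26,28) + gcd(26,4) + gcd(12,30) + gcd(5,4) + gcd(7,33) + gcd(21,3) + gcd(3,38) = 2+2+6+1+1+3+1 = 16.
By Pick's theorem A = I + B/2 − 1, so I = 1314 − 16/2 + 1 = 1307.

1307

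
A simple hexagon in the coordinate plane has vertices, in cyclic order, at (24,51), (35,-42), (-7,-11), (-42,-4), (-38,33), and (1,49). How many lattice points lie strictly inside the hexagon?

4227

By the shoelace formula, twice the signed area is |(24·(-42) − 35·51) + (35·(-11) − (-7)·(-42)) + ((-7)·(-4) − (-42)·(-11)) + ((-42)·33 − (-38)·(-4)) + ((-38)·49 − 1·33) + (1·51 − 24·49)| = 8464, so the area is 4232.
Along each edge there are gcd(|Δx|,|Δy|)+1 lattice points, so counting each shared vertex once the boundary has gcd(11,93) + gcd(42,31) + gcd(35,7) + gcd(4,37) + gcd(39,16) + gcd(23,2) = 1+1+7+1+1+1 = 12.
Pick's theorem gives I = A − B/2 + 1 = 4232 − 12/2 + 1 = 4227.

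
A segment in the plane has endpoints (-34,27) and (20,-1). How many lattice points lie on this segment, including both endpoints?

3

The number of lattice points on a segment between lattice points is gcd(|Δx|,|Δy|) + 1 = gcd(54,28) + 1 = 2 + 1 = 3.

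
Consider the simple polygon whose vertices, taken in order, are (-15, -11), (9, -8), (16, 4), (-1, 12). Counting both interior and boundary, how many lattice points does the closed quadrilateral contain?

389

The shoelace formula gives twice the area as |((-15)·(-8) − 9·(-11)) + (9·4 − 16·(-8)) + (16·12 − (-1)·4) + ((-1)·(-11) − (-15)·12)| = 770, so the area is 385.
Along each edge there are gcd(|Δx|,|Δy|)+1 lattice points, so counting each shared vertex once the boundary has gcd(24,3) + gcd(7,12) + gcd(17,8) + gcd(14,23) = 3+1+1+1 = 6.
Pick's theorem gives I = A − B/2 + 1 = 385 − 6/2 + 1 = 383, so the closed region contains I + B = 383 + 6 = 389 lattice points.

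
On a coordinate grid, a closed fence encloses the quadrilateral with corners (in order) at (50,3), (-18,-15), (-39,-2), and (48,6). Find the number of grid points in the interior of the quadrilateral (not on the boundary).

By the shoelace formula, twice the signed area is |(50·(-15) − (-18)·3) + ((-18)·(-2) − (-39)·(-15)) + ((-39)·6 − 48·(-2)) + (48·3 − 50·6)| = 1539, so the area is 769.5.
Summing gcd(|Δx|,|Δy|) over the edges gives the boundary count: gcd(68,18) + gcd(21,13) + gcd(87,8) + gcd(2,3) = 2+1+1+1 = 5.
Pick's theorem gives I = A − B/2 + 1 = 769.5 − 5/2 + 1 = 768.

768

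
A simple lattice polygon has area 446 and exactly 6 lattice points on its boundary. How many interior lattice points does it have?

Pick's theorem A = I + B/2 − 1 rearranges to I = A − B/2 + 1 = 446 − 6/2 + 1 = 444.

444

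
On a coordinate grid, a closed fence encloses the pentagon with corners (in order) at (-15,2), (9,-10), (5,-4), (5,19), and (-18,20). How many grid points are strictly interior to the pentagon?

464

The shoelace formula gives twice the area as |[(-15)·(-10) − 9·2] + [9·(-4) − 5·(-10)] + [5·19 − 5·(-4)] + [5·20 − (-18)·19] + [(-18)·2 − (-15)·20]| = 967, so the area is 483.5.
The number of boundary lattice points is Σ gcd(|Δx|,|Δy|) = gcd(24,12) + gcd(4,6) + gcd(0,23) + gcd(23,1) + gcd(3,18) = 12+2+23+1+3 = 41.
By Pick's theorem A = I + B/2 − 1, so I = 483.5 − 41/2 + 1 = 464.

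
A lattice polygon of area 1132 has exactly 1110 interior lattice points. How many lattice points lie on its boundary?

46

Pick's theorem gives A = I + B/2 − 1, so B = 2(A − I + 1) = 2(1132 − 1110 + 1) = 46.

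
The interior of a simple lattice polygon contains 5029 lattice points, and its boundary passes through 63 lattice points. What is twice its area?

By Pick's theorem, A = I + B/2 − 1 = 5029 + 63/2 − 1 = 10119/2.
Hence 2A = 10119.

10119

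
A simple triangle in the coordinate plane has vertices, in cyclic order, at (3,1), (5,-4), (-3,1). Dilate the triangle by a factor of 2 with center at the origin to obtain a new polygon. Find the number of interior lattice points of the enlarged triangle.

The shoelace formula gives twice the area as |[3·(-4) − 5·1] + [5·1 − (-3)·(-4)] + [(-3)·1 − 3·1]| = 30, so the area is 15.
Along each edge there are gcd(|Δx|,|Δy|)+1 lattice points, so counting each shared vertex once the boundary has gcd(2,5) + gcd(8,5) + gcd(6,0) = 1+1+6 = 8.
Scaling by 2 multiplies the area by 2² = 4 (so the new area is 60) and multiplies the boundary lattice-point count by 2, giving 16.
By Pick's theorem, the interior count of the dilated polygon is 60 − 16/2 + 1 = 53.

53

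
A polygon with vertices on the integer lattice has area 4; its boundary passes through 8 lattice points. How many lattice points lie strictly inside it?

1

Pick's theorem A = I + B/2 − 1 rearranges to I = A − B/2 + 1 = 4 − 8/2 + 1 = 1.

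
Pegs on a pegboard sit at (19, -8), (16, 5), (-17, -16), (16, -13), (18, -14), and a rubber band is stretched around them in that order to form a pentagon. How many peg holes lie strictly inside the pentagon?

327

By the shoelace formula, twice the signed area is |[19·5 − 16·(-8)] + [16·(-16) − (-17)·5] + [(-17)·(-13) − 16·(-16)] + [16·(-14) − 18·(-13)] + [18·(-8) − 19·(-14)]| = 661, so the area is 661/2.
Along each edge there are gcd(|Δx|,|Δy|)+1 lattice points, so counting each shared vertex once the boundary has gcd(3,13) + gcd(33,21) + gcd(33,3) + gcd(2,1) + gcd(1,6) = 1+3+3+1+1 = 9.
Pick's theorem gives I = A − B/2 + 1 = 661/2 − 9/2 + 1 = 327.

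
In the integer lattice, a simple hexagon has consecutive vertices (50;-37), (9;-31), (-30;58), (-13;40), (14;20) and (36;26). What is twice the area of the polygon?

5879

By the shoelace formula, twice the signed area is |(50·(-31) − 9·(-37)) + (9·58 − (-30)·(-31)) + ((-30)·40 − (-13)·58) + ((-13)·20 − 14·40) + (14·26 − 36·20) + (36·(-37) − 50·26)| = 5879, so the area is 2939.5.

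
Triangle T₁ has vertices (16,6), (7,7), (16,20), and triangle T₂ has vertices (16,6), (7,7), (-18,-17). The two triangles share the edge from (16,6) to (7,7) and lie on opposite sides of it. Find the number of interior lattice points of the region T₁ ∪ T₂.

The union is the simple quadrilateral with vertices (16,6), (16,20), (7,7), (-18,-17) in order.
By the shoelace formula, twice the signed area is |[16·20 − 16·6] + [16·7 − 7·20] + [7·(-17) − (-18)·7] + [(-18)·6 − 16·(-17)]| = 367, so the area is 183.5.
The number of boundary lattice points is Σ gcd(|Δx|,|Δy|) = gcd(0,14) + gcd(9,13) + gcd(25,24) + gcd(34,23) = 14+1+1+1 = 17.
By Pick's theorem I = A − B/2 + 1 = 183.5 − 17/2 + 1 = 176.

176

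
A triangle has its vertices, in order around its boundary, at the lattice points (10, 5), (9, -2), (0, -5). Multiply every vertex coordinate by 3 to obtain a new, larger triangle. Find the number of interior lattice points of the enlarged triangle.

Using the shoelace formula, 2A = |[10·(-2) − 9·5] + [9·(-5) − 0·(-2)] + [0·5 − 10·(-5)]| = 60, so the area is 30.
Summing gcd(|Δx|,|Δy|) over the edges gives the boundary count: gcd(1,7) + gcd(9,3) + gcd(10,10) = 1+3+10 = 14.
Scaling by 3 multiplies the area by 3² = 9 (so the new area is 270) and multiplies the boundary lattice-point count by 3, giving 42.
By Pick's theorem, the interior count of the dilated polygon is 270 − 42/2 + 1 = 250.

250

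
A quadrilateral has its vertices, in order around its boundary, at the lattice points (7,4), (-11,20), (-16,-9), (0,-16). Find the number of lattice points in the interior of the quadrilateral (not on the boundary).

484

Using the shoelace formula, 2A = |[7·20 − (-11)·4] + [(-11)·(-9) − (-16)·20] + [(-16)·(-16) − 0·(-9)] + [0·4 − 7·(-16)]| = 971, so the area is 971/2.
Summing gcd(|Δx|,|Δy|) over the edges gives the boundary count: gcd(18,16) + gcd(5,29) + gcd(16,7) + gcd(7,20) = 2+1+1+1 = 5.
By Pick's theorem A = I + B/2 − 1, so I = 971/2 − 5/2 + 1 = 484.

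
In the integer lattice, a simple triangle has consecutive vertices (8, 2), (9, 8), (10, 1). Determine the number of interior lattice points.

Using the shoelace formula, 2A = |(8·8 − 9·2) + (9·1 − 10·8) + (10·2 − 8·1)| = 13, so the area is 13/2.
The number of boundary lattice points is Σ gcd(|Δx|,|Δy|) = gcd(1,6) + gcd(1,7) + gcd(2,1) = 1+1+1 = 3.
By Pick's theorem A = I + B/2 − 1, so I = 13/2 − 3/2 + 1 = 6.

6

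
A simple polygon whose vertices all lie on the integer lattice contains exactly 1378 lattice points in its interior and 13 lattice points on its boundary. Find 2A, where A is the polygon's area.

2767

By Pick's theorem, A = I + B/2 − 1 = 1378 + 13/2 − 1 = 2767/2.
Hence 2A = 2767.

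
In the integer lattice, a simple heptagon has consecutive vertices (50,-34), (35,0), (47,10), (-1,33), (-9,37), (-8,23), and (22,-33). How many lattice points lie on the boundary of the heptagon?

Summing gcd(|Δx|,|Δy|) over the edges gives the boundary count: gcd(15,34) + gcd(12,10) + gcd(48,23) + gcd(8,4) + gcd(1,14) + gcd(30,56) + gcd(28,1) = 1+2+1+4+1+2+1 = 12.

12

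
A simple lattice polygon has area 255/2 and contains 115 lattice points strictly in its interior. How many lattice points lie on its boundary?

Pick's theorem gives A = I + B/2 − 1, so B = 2(A − I + 1) = 2(255/2 − 115 + 1) = 27.

27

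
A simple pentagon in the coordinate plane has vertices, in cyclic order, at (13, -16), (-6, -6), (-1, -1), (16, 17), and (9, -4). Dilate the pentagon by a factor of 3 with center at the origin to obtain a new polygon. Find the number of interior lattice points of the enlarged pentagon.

2152

By the shoelace formula, twice the signed area is |[13·(-6) − (-6)·(-16)] + [(-6)·(-1) − (-1)·(-6)] + [(-1)·17 − 16·(-1)] + [16·(-4) − 9·17] + [9·(-16) − 13·(-4)]| = 484, so the area is 242.
Summing gcd(|Δx|,|Δy|) over the edges gives the boundary count: gcd(19,10) + gcd(5,5) + gcd(17,18) + gcd(7,21) + gcd(4,12) = 1+5+1+7+4 = 18.
Scaling by 3 multiplies the area by 3² = 9 (so the new area is 2178) and multiplies the boundary lattice-point count by 3, giving 54.
By Pick's theorem, the interior count of the dilated polygon is 2178 − 54/2 + 1 = 2152.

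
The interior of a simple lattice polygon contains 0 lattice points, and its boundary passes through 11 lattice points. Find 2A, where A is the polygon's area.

By Pick's theorem, A = I + B/2 − 1 = 0 + 11/2 − 1 = 9/2.
Hence 2A = 9.

9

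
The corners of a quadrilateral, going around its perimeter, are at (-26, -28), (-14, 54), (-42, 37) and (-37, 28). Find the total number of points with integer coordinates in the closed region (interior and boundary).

959

The shoelace formula gives twice the area as |[(-26)·54 − (-14)·(-28)] + [(-14)·37 − (-42)·54] + [(-42)·28 − (-37)·37] + [(-37)·(-28) − (-26)·28]| = 1911, so the area is 1911/2.
Along each edge there are gcd(|Δx|,|Δy|)+1 lattice points, so counting each shared vertex once the boundary has gcd(12,82) + gcd(28,17) + gcd(5,9) + gcd(11,56) = 2+1+1+1 = 5.
Pick's theorem gives I = A − B/2 + 1 = 1911/2 − 5/2 + 1 = 954, so the closed region contains I + B = 954 + 5 = 959 lattice points.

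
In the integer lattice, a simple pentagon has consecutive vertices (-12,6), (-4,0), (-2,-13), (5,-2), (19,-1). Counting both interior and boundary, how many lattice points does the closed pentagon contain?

144

The shoelace formula gives twice the area as |((-12)·0 − (-4)·6) + ((-4)·(-13) − (-2)·0) + ((-2)·(-2) − 5·(-13)) + (5·(-1) − 19·(-2)) + (19·6 − (-12)·(-1))| = 280, so the area is 140.
The number of boundary lattice points is Σ gcd(|Δx|,|Δy|) = gcd(8,6) + gcd(2,13) + gcd(7,11) + gcd(14,1) + gcd(31,7) = 2+1+1+1+1 = 6.
Pick's theorem gives I = A − B/2 + 1 = 140 − 6/2 + 1 = 138, so the closed region contains I + B = 138 + 6 = 144 lattice points.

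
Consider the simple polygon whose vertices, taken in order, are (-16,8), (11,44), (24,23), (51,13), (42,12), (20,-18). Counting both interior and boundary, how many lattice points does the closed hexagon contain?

1766

By the shoelace formula, twice the signed area is |[(-16)·44 − 11·8] + [11·23 − 24·44] + [24·13 − 51·23] + [51·12 − 42·13] + [42·(-18) − 20·12] + [20·8 − (-16)·(-18)]| = 3514, so the area is 1757.
Summing gcd(|Δx|,|Δy|) over the edges gives the boundary count: gcd(27,36) + gcd(13,21) + gcd(27,10) + gcd(9,1) + gcd(22,30) + gcd(36,26) = 9+1+1+1+2+2 = 16.
Pick's theorem gives I = A − B/2 + 1 = 1757 − 16/2 + 1 = 1750, so the closed region contains I + B = 1750 + 16 = 1766 lattice points.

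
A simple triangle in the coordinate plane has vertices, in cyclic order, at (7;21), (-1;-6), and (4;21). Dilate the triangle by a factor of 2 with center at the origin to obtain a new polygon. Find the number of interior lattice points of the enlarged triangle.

By the shoelace formula, twice the signed area is |(7·(-6) − (-1)·21) + ((-1)·21 − 4·(-6)) + (4·21 − 7·21)| = 81, so the area is 81/2.
Summing gcd(|Δx|,|Δy|) over the edges gives the boundary count: gcd(8,27) + gcd(5,27) + gcd(3,0) = 1+1+3 = 5.
Scaling by 2 multiplies the area by 2² = 4 (so the new area is 162) and multiplies the boundary lattice-point count by 2, giving 10.
By Pick's theorem, the interior count of the dilated polygon is 162 − 10/2 + 1 = 158.

158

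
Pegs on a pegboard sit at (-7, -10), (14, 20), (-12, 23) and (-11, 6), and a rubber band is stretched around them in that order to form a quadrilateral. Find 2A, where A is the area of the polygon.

The shoelace formula gives twice the area as |((-7)·20 − 14·(-10)) + (14·23 − (-12)·20) + ((-12)·6 − (-11)·23) + ((-11)·(-10) − (-7)·6)| = 895, so the area is 895/2.

895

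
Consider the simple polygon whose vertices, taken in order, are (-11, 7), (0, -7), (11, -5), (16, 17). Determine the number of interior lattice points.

By the shoelace formula, twice the signed area is |[(-11)·(-7) − 0·7] + [0·(-5) − 11·(-7)] + [11·17 − 16·(-5)] + [16·7 − (-11)·17]| = 720, so the area is 360.
Summing gcd(|Δx|,|Δy|) over the edges gives the boundary count: gcd(11,14) + gcd(11,2) + gcd(5,22) + gcd(27,10) = 1+1+1+1 = 4.
Pick's theorem gives I = A − B/2 + 1 = 360 − 4/2 + 1 = 359.

359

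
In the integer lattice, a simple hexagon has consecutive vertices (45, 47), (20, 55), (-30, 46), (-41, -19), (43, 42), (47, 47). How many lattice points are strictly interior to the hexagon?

By the shoelace formula, twice the signed area is |(45·55 − 20·47) + (20·46 − (-30)·55) + ((-30)·(-19) − (-41)·46) + ((-41)·42 − 43·(-19)) + (43·47 − 47·42) + (47·47 − 45·47)| = 5797, so the area is 2898.5.
Summing gcd(|Δx|,|Δy|) over the edges gives the boundary count: gcd(25,8) + gcd(50,9) + gcd(11,65) + gcd(84,61) + gcd(4,5) + gcd(2,0) = 1+1+1+1+1+2 = 7.
By Pick's theorem A = I + B/2 − 1, so I = 2898.5 − 7/2 + 1 = 2896.

2896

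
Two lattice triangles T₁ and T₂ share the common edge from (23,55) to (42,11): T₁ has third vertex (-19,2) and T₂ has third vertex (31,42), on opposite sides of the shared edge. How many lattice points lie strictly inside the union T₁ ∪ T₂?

1479

The union is the simple quadrilateral with vertices (23,55), (-19,2), (42,11), (31,42) in order.
Using the shoelace formula, 2A = |(23·2 − (-19)·55) + ((-19)·11 − 42·2) + (42·42 − 31·11) + (31·55 − 23·42)| = 2960, so the area is 1480.
Along each edge there are gcd(|Δx|,|Δy|)+1 lattice points, so counting each shared vertex once the boundary has gcd(42,53) + gcd(61,9) + gcd(11,31) + gcd(8,13) = 1+1+1+1 = 4.
By Pick's theorem I = A − B/2 + 1 = 1480 − 4/2 + 1 = 1479.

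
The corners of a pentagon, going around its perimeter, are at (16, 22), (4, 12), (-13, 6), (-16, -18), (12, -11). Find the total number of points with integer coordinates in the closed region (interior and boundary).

731

Using the shoelace formula, 2A = |[16·12 − 4·22] + [4·6 − (-13)·12] + [(-13)·(-18) − (-16)·6] + [(-16)·(-11) − 12·(-18)] + [12·22 − 16·(-11)]| = 1446, so the area is 723.
Summing gcd(|Δx|,|Δy|) over the edges gives the boundary count: gcd(12,10) + gcd(17,6) + gcd(3,24) + gcd(28,7) + gcd(4,33) = 2+1+3+7+1 = 14.
Pick's theorem gives I = A − B/2 + 1 = 723 − 14/2 + 1 = 717, so the closed region contains I + B = 717 + 14 = 731 lattice points.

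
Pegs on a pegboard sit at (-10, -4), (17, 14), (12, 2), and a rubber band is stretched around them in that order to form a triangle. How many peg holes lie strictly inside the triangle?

112

The shoelace formula gives twice the area as |[(-10)·14 − 17·(-4)] + [17·2 − 12·14] + [12·(-4) − (-10)·2]| = 234, so the area is 117.
The number of boundary lattice points is Σ gcd(|Δx|,|Δy|) = gcd(27,18) + gcd(5,12) + gcd(22,6) = 9+1+2 = 12.
By Pick's theorem A = I + B/2 − 1, so I = 117 − 12/2 + 1 = 112.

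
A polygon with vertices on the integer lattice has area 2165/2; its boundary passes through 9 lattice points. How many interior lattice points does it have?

1079

Pick's theorem A = I + B/2 − 1 rearranges to I = A − B/2 + 1 = 2165/2 − 9/2 + 1 = 1079.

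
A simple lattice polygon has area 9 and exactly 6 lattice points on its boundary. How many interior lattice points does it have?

From Pick's theorem, I = A − B/2 + 1 = 9 − 6/2 + 1 = 7.

7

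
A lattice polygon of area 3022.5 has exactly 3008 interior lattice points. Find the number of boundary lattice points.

Pick's theorem gives A = I + B/2 − 1, so B = 2(A − I + 1) = 2(3022.5 − 3008 + 1) = 31.

31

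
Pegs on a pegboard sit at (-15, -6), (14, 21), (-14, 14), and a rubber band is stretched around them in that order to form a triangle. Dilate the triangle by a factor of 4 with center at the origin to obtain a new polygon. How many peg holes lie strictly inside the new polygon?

4407

Using the shoelace formula, 2A = |((-15)·21 − 14·(-6)) + (14·14 − (-14)·21) + ((-14)·(-6) − (-15)·14)| = 553, so the area is 276.5.
Along each edge there are gcd(|Δx|,|Δy|)+1 lattice points, so counting each shared vertex once the boundary has gcd(29,27) + gcd(28,7) + gcd(1,20) = 1+7+1 = 9.
Scaling by 4 multiplies the area by 4² = 16 (so the new area is 4424) and multiplies the boundary lattice-point count by 4, giving 36.
By Pick's theorem, the interior count of the dilated polygon is 4424 − 36/2 + 1 = 4407.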